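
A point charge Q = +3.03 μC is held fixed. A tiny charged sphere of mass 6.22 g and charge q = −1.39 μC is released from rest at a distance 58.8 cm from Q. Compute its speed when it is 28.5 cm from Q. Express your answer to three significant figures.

4.69 m/s

Only the electrostatic force acts, so mechanical energy is conserved: ½mv² = U₁ − U₂ = kQq(1/r₁ − 1/r₂).
U₁ − U₂ = (8.99×10⁹ N·m²/C²)(3.03×10⁻⁶ C)(-1.39×10⁻⁶ C)(1/0.588 − 1/0.285) = 0.0685 J.
v = √(2·0.0685/6.22×10⁻³) = 4.69 m/s.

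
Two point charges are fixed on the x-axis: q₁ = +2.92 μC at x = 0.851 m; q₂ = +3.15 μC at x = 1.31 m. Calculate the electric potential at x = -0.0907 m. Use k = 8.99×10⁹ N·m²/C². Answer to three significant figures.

Electric potential is a scalar, so the contributions from each charge add algebraically: V = Σ kqᵢ/rᵢ.
Distances from the field point to each charge: r₁ = 0.942 m, r₂ = 1.40 m.
V = k[(2.92×10⁻⁶)/(0.942) + (3.15×10⁻⁶)/(1.40)] = 4.81×10⁴ V.

4.81×10⁴ V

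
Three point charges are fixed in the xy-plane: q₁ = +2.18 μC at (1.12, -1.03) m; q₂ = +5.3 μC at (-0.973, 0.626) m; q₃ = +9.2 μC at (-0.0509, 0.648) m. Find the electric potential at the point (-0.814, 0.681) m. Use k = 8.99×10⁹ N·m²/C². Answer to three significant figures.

The total potential is the scalar sum of each charge's contribution, V = Σ kqᵢ/rᵢ.
Distances from the field point to each charge: r₁ = 2.58 m, r₂ = 0.168 m, r₃ = 0.764 m.
V = k[(2.18×10⁻⁶)/(2.58) + (5.30×10⁻⁶)/(0.168) + (9.20×10⁻⁶)/(0.764)] = 3.99×10⁵ V.

3.99×10⁵ V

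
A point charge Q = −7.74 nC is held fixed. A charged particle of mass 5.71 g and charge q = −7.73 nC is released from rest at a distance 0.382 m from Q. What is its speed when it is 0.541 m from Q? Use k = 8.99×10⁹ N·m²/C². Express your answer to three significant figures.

Only the electrostatic force acts, so mechanical energy is conserved: ½mv² = U₁ − U₂ = kQq(1/r₁ − 1/r₂).
U₁ − U₂ = (8.99×10⁹ N·m²/C²)(-7.74×10⁻⁹ C)(-7.73×10⁻⁹ C)(1/0.382 − 1/0.541) = 4.14×10⁻⁷ J.
v = √(2·4.14×10⁻⁷/5.71×10⁻³) = 0.0120 m/s.

0.0120 m/s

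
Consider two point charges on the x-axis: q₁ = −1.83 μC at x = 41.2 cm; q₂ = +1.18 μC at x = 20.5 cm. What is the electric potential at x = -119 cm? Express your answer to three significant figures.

Electric potential is a scalar, so the contributions from each charge add algebraically: V = Σ kqᵢ/rᵢ.
Distances from the field point to each charge: r₁ = 1.60 m, r₂ = 1.40 m.
V = k[(-1.83×10⁻⁶)/(1.60) + (1.18×10⁻⁶)/(1.40)] = -2670 V.

-2670 V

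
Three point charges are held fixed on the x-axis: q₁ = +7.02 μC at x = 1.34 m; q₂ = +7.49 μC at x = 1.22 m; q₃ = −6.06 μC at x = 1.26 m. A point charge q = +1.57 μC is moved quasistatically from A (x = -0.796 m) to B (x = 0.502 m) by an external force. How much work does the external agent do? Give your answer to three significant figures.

For quasistatic motion the external work equals the change in potential energy: W_ext = qΔV = q(V_B − V_A).
At A: distances to the source charges are 2.14 m, 2.02 m, 2.06 m; V_A = Σ kqᵢ/rᵢ = 3.64×10⁴ V.
At B: distances to the source charges are 0.838 m, 0.718 m, 0.758 m; V_B = Σ kqᵢ/rᵢ = 9.72×10⁴ V.
ΔV = V_B − V_A = 6.08×10⁴ V.
W_ext = qΔV = (1.57×10⁻⁶ C)(6.08×10⁴ V) = 0.0954 J.

0.0954 J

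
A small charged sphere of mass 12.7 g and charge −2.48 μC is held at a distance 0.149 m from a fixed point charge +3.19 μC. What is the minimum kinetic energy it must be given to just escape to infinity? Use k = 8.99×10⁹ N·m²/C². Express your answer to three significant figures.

To just escape, total mechanical energy must reach zero at infinity: ½mv²_min + U = 0, so ½mv²_min = −U = |kQq|/r.
|U| = |kQq|/r = (8.99×10⁹ N·m²/C²)(3.19×10⁻⁶)(2.48×10⁻⁶)/(0.149) = 0.477 J.

0.477 J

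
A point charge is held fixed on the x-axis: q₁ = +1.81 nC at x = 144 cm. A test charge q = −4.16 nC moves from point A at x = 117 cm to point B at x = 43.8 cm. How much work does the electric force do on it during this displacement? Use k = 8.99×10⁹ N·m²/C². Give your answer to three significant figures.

The work done by the electric force is W_field = −ΔU = −q(V_B − V_A) = q(V_A − V_B).
At A: distance to the source charge is 0.270 m; V_A = kq₁/r = 60.3 V.
At B: distance to the source charge is 1.00 m; V_B = kq₁/r = 16.2 V.
ΔV = V_B − V_A = -44.0 V.
W_field = −qΔV = −(-4.16×10⁻⁹ C)(-44.0 V) = -1.83×10⁻⁷ J.

-1.83×10⁻⁷ J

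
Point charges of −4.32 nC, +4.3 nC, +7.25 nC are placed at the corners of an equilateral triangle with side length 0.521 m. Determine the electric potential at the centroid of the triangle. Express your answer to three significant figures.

Electric potential is a scalar, so the contributions from each charge add algebraically: V = Σ kqᵢ/rᵢ.
The distance from each vertex to the centroid is a/√3 = 0.301 m.
V = k[(-4.32×10⁻⁹)/(0.301) + (4.30×10⁻⁹)/(0.301) + (7.25×10⁻⁹)/(0.301)] = 216 V.

216 V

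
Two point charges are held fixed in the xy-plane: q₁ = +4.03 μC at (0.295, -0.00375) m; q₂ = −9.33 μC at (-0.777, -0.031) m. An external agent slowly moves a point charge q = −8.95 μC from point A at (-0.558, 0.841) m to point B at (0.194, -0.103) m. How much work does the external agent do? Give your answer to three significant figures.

-2.08 J

For quasistatic motion the external work equals the change in potential energy: W_ext = qΔV = q(V_B − V_A).
At A: distances to the source charges are 1.20 m, 0.899 m; V_A = Σ kqᵢ/rᵢ = -6.31×10⁴ V.
At B: distances to the source charges are 0.142 m, 0.974 m; V_B = Σ kqᵢ/rᵢ = 1.70×10⁵ V.
ΔV = V_B − V_A = 2.33×10⁵ V.
W_ext = qΔV = (-8.95×10⁻⁶ C)(2.33×10⁵ V) = -2.08 J.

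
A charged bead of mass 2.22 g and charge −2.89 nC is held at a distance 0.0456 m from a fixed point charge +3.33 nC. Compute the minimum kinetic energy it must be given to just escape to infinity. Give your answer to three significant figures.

1.90×10⁻⁶ J

To just escape, total mechanical energy must reach zero at infinity: ½mv²_min + U = 0, so ½mv²_min = −U = |kQq|/r.
|U| = |kQq|/r = (8.99×10⁹ N·m²/C²)(3.33×10⁻⁹)(2.89×10⁻⁹)/(0.0456) = 1.90×10⁻⁶ J.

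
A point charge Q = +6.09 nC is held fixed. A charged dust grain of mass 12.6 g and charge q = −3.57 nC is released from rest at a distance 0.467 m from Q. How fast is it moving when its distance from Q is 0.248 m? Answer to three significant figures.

Only the electrostatic force acts, so mechanical energy is conserved: ½mv² = U₁ − U₂ = kQq(1/r₁ − 1/r₂).
U₁ − U₂ = (8.99×10⁹ N·m²/C²)(6.09×10⁻⁹ C)(-3.57×10⁻⁹ C)(1/0.467 − 1/0.248) = 3.70×10⁻⁷ J.
v = √(2·3.70×10⁻⁷/0.0126) = 7.66×10⁻³ m/s.

7.66×10⁻³ m/s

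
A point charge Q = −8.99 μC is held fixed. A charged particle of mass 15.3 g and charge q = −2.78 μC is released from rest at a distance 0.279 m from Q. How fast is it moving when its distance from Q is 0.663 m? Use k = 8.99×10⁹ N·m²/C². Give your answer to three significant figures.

7.81 m/s

Only the electrostatic force acts, so mechanical energy is conserved: ½mv² = U₁ − U₂ = kQq(1/r₁ − 1/r₂).
U₁ − U₂ = (8.99×10⁹ N·m²/C²)(-8.99×10⁻⁶ C)(-2.78×10⁻⁶ C)(1/0.279 − 1/0.663) = 0.466 J.
v = √(2·0.466/0.0153) = 7.81 m/s.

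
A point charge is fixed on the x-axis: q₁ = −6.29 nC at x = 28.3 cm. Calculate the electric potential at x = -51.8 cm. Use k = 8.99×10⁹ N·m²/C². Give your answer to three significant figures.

-70.6 V

The total potential is the scalar sum of each charge's contribution, V = Σ kqᵢ/rᵢ.
V = k[(-6.29×10⁻⁹)/(0.801)] = -70.6 V.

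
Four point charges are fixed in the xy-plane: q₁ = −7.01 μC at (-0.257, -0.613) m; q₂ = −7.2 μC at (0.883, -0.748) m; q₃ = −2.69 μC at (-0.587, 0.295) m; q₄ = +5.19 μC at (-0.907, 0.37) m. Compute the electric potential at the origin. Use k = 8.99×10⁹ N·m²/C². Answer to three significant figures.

The total potential is the scalar sum of each charge's contribution, V = Σ kqᵢ/rᵢ.
Distances from the field point to each charge: r₁ = 0.665 m, r₂ = 1.16 m, r₃ = 0.657 m, r₄ = 0.980 m.
V = k[(-7.01×10⁻⁶)/(0.665) + (-7.20×10⁻⁶)/(1.16) + (-2.69×10⁻⁶)/(0.657) + (5.19×10⁻⁶)/(0.980)] = -1.40×10⁵ V.

-1.40×10⁵ V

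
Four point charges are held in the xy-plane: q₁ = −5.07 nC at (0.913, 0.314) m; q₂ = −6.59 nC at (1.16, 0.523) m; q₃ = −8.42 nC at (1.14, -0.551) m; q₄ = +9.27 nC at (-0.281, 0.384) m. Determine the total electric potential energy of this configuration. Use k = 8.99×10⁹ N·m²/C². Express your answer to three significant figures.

The assembly work is the sum of pairwise potential energies, U = Σ_{i<j} kqᵢqⱼ/rᵢⱼ.
Pair separations: r₁₂ = 0.324 m, r₁₃ = 0.894 m, r₁₄ = 1.20 m, r₂₃ = 1.07 m, r₂₄ = 1.45 m, r₃₄ = 1.70 m.
Summing all 6 pair terms gives U = 6.77×10⁻⁷ J.

6.77×10⁻⁷ J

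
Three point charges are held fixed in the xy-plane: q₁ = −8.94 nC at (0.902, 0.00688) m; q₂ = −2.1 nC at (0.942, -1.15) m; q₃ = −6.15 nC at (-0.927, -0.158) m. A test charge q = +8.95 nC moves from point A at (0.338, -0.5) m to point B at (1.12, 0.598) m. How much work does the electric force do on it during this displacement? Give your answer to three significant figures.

-5.20×10⁻⁸ J

The work done by the electric force is W_field = −ΔU = −q(V_B − V_A) = q(V_A − V_B).
At A: distances to the source charges are 0.758 m, 0.887 m, 1.31 m; V_A = Σ kqᵢ/rᵢ = -169 V.
At B: distances to the source charges are 0.630 m, 1.76 m, 2.18 m; V_B = Σ kqᵢ/rᵢ = -164 V.
ΔV = V_B − V_A = 5.81 V.
W_field = −qΔV = −(8.95×10⁻⁹ C)(5.81 V) = -5.20×10⁻⁸ J.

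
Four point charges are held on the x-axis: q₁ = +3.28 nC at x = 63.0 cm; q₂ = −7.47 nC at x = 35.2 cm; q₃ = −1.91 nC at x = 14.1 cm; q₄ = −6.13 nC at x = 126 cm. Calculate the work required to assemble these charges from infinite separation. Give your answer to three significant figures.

-3.91×10⁻⁸ J

The assembly work is the sum of pairwise potential energies, U = Σ_{i<j} kqᵢqⱼ/rᵢⱼ.
Pair separations: r₁₂ = 0.278 m, r₁₃ = 0.489 m, r₁₄ = 0.630 m, r₂₃ = 0.211 m, r₂₄ = 0.908 m, r₃₄ = 1.12 m.
Summing all 6 pair terms gives U = -3.91×10⁻⁸ J.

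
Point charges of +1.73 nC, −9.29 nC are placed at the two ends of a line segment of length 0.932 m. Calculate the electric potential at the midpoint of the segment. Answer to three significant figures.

The total potential is the scalar sum of each charge's contribution, V = Σ kqᵢ/rᵢ.
Each charge is 0.466 m from the midpoint.
V = k[(1.73×10⁻⁹)/(0.466) + (-9.29×10⁻⁹)/(0.466)] = -146 V.

-146 V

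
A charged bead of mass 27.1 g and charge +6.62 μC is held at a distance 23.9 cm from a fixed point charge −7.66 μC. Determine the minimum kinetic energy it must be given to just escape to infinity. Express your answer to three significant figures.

To just escape, total mechanical energy must reach zero at infinity: ½mv²_min + U = 0, so ½mv²_min = −U = |kQq|/r.
|U| = |kQq|/r = (8.99×10⁹ N·m²/C²)(7.66×10⁻⁶)(6.62×10⁻⁶)/(0.239) = 1.91 J.

1.91 J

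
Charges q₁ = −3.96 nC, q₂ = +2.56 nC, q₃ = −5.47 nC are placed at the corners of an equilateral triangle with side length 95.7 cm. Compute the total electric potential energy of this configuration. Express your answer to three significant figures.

-2.33×10⁻⁸ J

The assembly work is the sum of pairwise potential energies, U = Σ_{i<j} kqᵢqⱼ/rᵢⱼ.
All three pair separations equal the side length, 0.957 m.
U = (-9.52×10⁻⁸) + (2.03×10⁻⁷) + (-1.32×10⁻⁷) = -2.33×10⁻⁸ J.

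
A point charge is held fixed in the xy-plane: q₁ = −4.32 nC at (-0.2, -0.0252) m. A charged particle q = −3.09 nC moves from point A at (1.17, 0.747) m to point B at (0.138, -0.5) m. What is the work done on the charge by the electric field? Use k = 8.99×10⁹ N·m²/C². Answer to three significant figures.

The work done by the electric force is W_field = −ΔU = −q(V_B − V_A) = q(V_A − V_B).
At A: distance to the source charge is 1.57 m; V_A = kq₁/r = -24.7 V.
At B: distance to the source charge is 0.583 m; V_B = kq₁/r = -66.6 V.
ΔV = V_B − V_A = -41.9 V.
W_field = −qΔV = −(-3.09×10⁻⁹ C)(-41.9 V) = -1.30×10⁻⁷ J.

-1.30×10⁻⁷ J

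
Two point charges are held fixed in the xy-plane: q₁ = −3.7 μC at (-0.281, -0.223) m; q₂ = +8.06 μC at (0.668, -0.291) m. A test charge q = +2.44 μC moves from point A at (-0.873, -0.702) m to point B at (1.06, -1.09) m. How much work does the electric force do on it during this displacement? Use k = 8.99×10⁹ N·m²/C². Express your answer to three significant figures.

The work done by the electric force is W_field = −ΔU = −q(V_B − V_A) = q(V_A − V_B).
At A: distances to the source charges are 0.762 m, 1.59 m; V_A = Σ kqᵢ/rᵢ = 1750 V.
At B: distances to the source charges are 1.60 m, 0.890 m; V_B = Σ kqᵢ/rᵢ = 6.06×10⁴ V.
ΔV = V_B − V_A = 5.88×10⁴ V.
W_field = −qΔV = −(2.44×10⁻⁶ C)(5.88×10⁴ V) = -0.144 J.

-0.144 J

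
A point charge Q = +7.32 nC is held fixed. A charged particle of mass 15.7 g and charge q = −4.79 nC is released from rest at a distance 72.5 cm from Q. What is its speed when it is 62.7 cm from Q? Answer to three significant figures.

Only the electrostatic force acts, so mechanical energy is conserved: ½mv² = U₁ − U₂ = kQq(1/r₁ − 1/r₂).
U₁ − U₂ = (8.99×10⁹ N·m²/C²)(7.32×10⁻⁹ C)(-4.79×10⁻⁹ C)(1/0.725 − 1/0.627) = 6.80×10⁻⁸ J.
v = √(2·6.80×10⁻⁸/0.0157) = 2.94×10⁻³ m/s.

2.94×10⁻³ m/s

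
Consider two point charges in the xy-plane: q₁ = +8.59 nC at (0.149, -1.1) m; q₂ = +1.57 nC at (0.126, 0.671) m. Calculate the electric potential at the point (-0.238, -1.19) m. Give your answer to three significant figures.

Electric potential is a scalar, so the contributions from each charge add algebraically: V = Σ kqᵢ/rᵢ.
Distances from the field point to each charge: r₁ = 0.397 m, r₂ = 1.90 m.
V = k[(8.59×10⁻⁹)/(0.397) + (1.57×10⁻⁹)/(1.90)] = 202 V.

202 V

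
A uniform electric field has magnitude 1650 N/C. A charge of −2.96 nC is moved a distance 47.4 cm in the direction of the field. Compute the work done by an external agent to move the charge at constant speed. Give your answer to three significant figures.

The potential change for a displacement 47.4 cm in the direction of the field is ΔV = −Ed = -782 V.
W_ext = qΔV = 2.32×10⁻⁶ J.

2.32×10⁻⁶ J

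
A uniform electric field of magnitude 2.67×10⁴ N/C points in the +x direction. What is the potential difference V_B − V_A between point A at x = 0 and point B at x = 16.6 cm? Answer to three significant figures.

-4430 V

In a uniform field, potential decreases in the direction of E: V_B − V_A = −E·Δx.
V_B − V_A = −(2.67×10⁴ V/m)(0.166 m) = -4430 V.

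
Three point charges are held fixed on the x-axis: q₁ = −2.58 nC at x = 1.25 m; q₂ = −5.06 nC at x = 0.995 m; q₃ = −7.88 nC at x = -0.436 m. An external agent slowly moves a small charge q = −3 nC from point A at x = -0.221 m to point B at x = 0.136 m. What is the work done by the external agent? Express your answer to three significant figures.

For quasistatic motion the external work equals the change in potential energy: W_ext = qΔV = q(V_B − V_A).
At A: distances to the source charges are 1.47 m, 1.22 m, 0.215 m; V_A = Σ kqᵢ/rᵢ = -383 V.
At B: distances to the source charges are 1.11 m, 0.859 m, 0.572 m; V_B = Σ kqᵢ/rᵢ = -198 V.
ΔV = V_B − V_A = 185 V.
W_ext = qΔV = (-3.00×10⁻⁹ C)(185 V) = -5.55×10⁻⁷ J.

-5.55×10⁻⁷ J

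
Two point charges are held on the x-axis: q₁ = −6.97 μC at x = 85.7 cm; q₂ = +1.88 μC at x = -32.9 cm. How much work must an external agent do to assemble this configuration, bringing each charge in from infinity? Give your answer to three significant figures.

-0.0993 J

The work to assemble the configuration equals its total potential energy, U = Σ kqᵢqⱼ/rᵢⱼ over all pairs.
Pair separations: r₁₂ = 1.19 m.
U = (-0.0993) = -0.0993 J.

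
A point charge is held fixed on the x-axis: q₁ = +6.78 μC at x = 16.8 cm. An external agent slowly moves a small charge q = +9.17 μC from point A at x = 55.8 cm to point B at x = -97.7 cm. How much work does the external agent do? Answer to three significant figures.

-0.945 J

For quasistatic motion the external work equals the change in potential energy: W_ext = qΔV = q(V_B − V_A).
At A: distance to the source charge is 0.390 m; V_A = kq₁/r = 1.56×10⁵ V.
At B: distance to the source charge is 1.15 m; V_B = kq₁/r = 5.32×10⁴ V.
ΔV = V_B − V_A = -1.03×10⁵ V.
W_ext = qΔV = (9.17×10⁻⁶ C)(-1.03×10⁵ V) = -0.945 J.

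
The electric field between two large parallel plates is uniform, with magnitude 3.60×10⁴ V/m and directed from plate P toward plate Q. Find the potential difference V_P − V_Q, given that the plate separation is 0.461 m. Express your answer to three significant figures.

1.66×10⁴ V

In a uniform field, potential decreases in the direction of E: ΔV = −E·d for a displacement d parallel to E.
Going from Q to P is a displacement of 0.461 m opposite to the field, so V_P − V_Q = +Ed = 1.66×10⁴ V.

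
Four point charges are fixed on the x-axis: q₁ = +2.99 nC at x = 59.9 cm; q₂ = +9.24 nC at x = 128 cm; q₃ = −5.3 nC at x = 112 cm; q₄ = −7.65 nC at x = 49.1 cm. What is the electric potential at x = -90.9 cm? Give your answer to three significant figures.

-16.8 V

The total potential is the scalar sum of each charge's contribution, V = Σ kqᵢ/rᵢ.
Distances from the field point to each charge: r₁ = 1.51 m, r₂ = 2.19 m, r₃ = 2.03 m, r₄ = 1.40 m.
V = k[(2.99×10⁻⁹)/(1.51) + (9.24×10⁻⁹)/(2.19) + (-5.30×10⁻⁹)/(2.03) + (-7.65×10⁻⁹)/(1.40)] = -16.8 V.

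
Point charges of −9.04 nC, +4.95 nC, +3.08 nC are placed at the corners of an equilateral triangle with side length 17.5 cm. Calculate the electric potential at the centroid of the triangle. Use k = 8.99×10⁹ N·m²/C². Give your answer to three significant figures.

Electric potential is a scalar, so the contributions from each charge add algebraically: V = Σ kqᵢ/rᵢ.
The distance from each vertex to the centroid is a/√3 = 0.101 m.
V = k[(-9.04×10⁻⁹)/(0.101) + (4.95×10⁻⁹)/(0.101) + (3.08×10⁻⁹)/(0.101)] = -89.9 V.

-89.9 V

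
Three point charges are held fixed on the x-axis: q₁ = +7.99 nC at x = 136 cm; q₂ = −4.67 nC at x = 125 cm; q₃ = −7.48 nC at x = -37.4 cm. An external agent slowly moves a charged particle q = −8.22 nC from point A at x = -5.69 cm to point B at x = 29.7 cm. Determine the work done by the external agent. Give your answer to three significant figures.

-9.60×10⁻⁷ J

For quasistatic motion the external work equals the change in potential energy: W_ext = qΔV = q(V_B − V_A).
At A: distances to the source charges are 1.42 m, 1.31 m, 0.317 m; V_A = Σ kqᵢ/rᵢ = -193 V.
At B: distances to the source charges are 1.06 m, 0.953 m, 0.671 m; V_B = Σ kqᵢ/rᵢ = -76.7 V.
ΔV = V_B − V_A = 117 V.
W_ext = qΔV = (-8.22×10⁻⁹ C)(117 V) = -9.60×10⁻⁷ J.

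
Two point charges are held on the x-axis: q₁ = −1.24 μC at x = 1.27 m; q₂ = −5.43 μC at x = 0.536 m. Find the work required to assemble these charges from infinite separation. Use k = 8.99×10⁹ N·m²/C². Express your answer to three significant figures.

0.0825 J

The assembly work is the sum of pairwise potential energies, U = Σ_{i<j} kqᵢqⱼ/rᵢⱼ.
Pair separations: r₁₂ = 0.734 m.
U = (0.0825) = 0.0825 J.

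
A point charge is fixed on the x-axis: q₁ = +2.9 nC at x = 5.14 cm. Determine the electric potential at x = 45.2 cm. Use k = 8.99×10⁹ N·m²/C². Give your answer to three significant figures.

Electric potential is a scalar, so the contributions from each charge add algebraically: V = Σ kqᵢ/rᵢ.
V = k[(2.90×10⁻⁹)/(0.401)] = 65.1 V.

65.1 V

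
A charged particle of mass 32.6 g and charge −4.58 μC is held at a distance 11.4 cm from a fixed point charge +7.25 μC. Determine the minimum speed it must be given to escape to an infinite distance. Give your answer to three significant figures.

To just escape, total mechanical energy must reach zero at infinity: ½mv²_min + U = 0, so ½mv²_min = −U = |kQq|/r.
|U| = |kQq|/r = (8.99×10⁹ N·m²/C²)(7.25×10⁻⁶)(4.58×10⁻⁶)/(0.114) = 2.62 J.
v_min = √(2|U|/m) = √(2·2.62/0.0326) = 12.7 m/s.

12.7 m/s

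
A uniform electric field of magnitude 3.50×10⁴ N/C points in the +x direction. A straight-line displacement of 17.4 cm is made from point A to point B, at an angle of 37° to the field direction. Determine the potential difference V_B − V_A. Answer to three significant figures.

Only the component of displacement along E changes the potential: ΔV = −E·d·cosθ.
ΔV = −(3.50×10⁴ V/m)(0.174 m)cos37° = -4860 V.

-4860 V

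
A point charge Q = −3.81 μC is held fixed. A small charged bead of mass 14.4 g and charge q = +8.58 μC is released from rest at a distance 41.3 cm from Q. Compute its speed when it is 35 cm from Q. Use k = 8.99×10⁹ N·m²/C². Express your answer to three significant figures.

4.22 m/s

Only the electrostatic force acts, so mechanical energy is conserved: ½mv² = U₁ − U₂ = kQq(1/r₁ − 1/r₂).
U₁ − U₂ = (8.99×10⁹ N·m²/C²)(-3.81×10⁻⁶ C)(8.58×10⁻⁶ C)(1/0.413 − 1/0.350) = 0.128 J.
v = √(2·0.128/0.0144) = 4.22 m/s.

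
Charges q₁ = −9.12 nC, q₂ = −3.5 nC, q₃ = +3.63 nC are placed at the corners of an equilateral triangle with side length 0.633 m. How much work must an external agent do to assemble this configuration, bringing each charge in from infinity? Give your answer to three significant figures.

-1.97×10⁻⁷ J

The assembly work is the sum of pairwise potential energies, U = Σ_{i<j} kqᵢqⱼ/rᵢⱼ.
All three pair separations equal the side length, 0.633 m.
U = (4.53×10⁻⁷) + (-4.70×10⁻⁷) + (-1.80×10⁻⁷) = -1.97×10⁻⁷ J.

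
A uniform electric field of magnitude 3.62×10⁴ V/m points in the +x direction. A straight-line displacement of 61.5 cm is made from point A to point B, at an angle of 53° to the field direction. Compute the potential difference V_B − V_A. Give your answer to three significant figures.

-1.34×10⁴ V

Only the component of displacement along E changes the potential: ΔV = −E·d·cosθ.
ΔV = −(3.62×10⁴ V/m)(0.615 m)cos53° = -1.34×10⁴ V.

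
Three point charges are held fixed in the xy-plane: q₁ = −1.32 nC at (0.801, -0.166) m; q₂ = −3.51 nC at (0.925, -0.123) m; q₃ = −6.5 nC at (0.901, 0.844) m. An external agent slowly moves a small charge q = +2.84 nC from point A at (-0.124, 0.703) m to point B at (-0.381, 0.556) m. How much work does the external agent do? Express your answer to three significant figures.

For quasistatic motion the external work equals the change in potential energy: W_ext = qΔV = q(V_B − V_A).
At A: distances to the source charges are 1.27 m, 1.34 m, 1.03 m; V_A = Σ kqᵢ/rᵢ = -89.5 V.
At B: distances to the source charges are 1.39 m, 1.47 m, 1.31 m; V_B = Σ kqᵢ/rᵢ = -74.5 V.
ΔV = V_B − V_A = 15.0 V.
W_ext = qΔV = (2.84×10⁻⁹ C)(15.0 V) = 4.26×10⁻⁸ J.

4.26×10⁻⁸ J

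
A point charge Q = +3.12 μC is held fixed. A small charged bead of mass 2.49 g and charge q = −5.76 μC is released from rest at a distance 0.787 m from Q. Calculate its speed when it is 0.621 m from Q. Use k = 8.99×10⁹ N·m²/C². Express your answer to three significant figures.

6.64 m/s

Only the electrostatic force acts, so mechanical energy is conserved: ½mv² = U₁ − U₂ = kQq(1/r₁ − 1/r₂).
U₁ − U₂ = (8.99×10⁹ N·m²/C²)(3.12×10⁻⁶ C)(-5.76×10⁻⁶ C)(1/0.787 − 1/0.621) = 0.0549 J.
v = √(2·0.0549/2.49×10⁻³) = 6.64 m/s.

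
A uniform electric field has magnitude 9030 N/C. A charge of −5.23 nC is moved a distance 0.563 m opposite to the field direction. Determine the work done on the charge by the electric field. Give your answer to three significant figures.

The potential change for a displacement 0.563 m opposite to the field direction is ΔV = +Ed = 5080 V.
W_field = −qΔV = 2.66×10⁻⁵ J.

2.66×10⁻⁵ J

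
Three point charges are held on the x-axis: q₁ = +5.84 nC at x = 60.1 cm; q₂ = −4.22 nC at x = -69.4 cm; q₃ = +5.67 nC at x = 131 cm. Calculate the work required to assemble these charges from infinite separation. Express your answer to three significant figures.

1.41×10⁻⁷ J

The assembly work is the sum of pairwise potential energies, U = Σ_{i<j} kqᵢqⱼ/rᵢⱼ.
Pair separations: r₁₂ = 1.29 m, r₁₃ = 0.709 m, r₂₃ = 2.00 m.
U = (-1.71×10⁻⁷) + (4.20×10⁻⁷) + (-1.07×10⁻⁷) = 1.41×10⁻⁷ J.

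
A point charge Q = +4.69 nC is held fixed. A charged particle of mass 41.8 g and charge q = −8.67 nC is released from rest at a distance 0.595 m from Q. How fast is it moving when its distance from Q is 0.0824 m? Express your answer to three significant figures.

Only the electrostatic force acts, so mechanical energy is conserved: ½mv² = U₁ − U₂ = kQq(1/r₁ − 1/r₂).
U₁ − U₂ = (8.99×10⁹ N·m²/C²)(4.69×10⁻⁹ C)(-8.67×10⁻⁹ C)(1/0.595 − 1/0.0824) = 3.82×10⁻⁶ J.
v = √(2·3.82×10⁻⁶/0.0418) = 0.0135 m/s.

0.0135 m/s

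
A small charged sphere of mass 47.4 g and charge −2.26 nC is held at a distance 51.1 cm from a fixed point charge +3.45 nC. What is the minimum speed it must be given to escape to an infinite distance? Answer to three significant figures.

2.41×10⁻³ m/s

To just escape, total mechanical energy must reach zero at infinity: ½mv²_min + U = 0, so ½mv²_min = −U = |kQq|/r.
|U| = |kQq|/r = (8.99×10⁹ N·m²/C²)(3.45×10⁻⁹)(2.26×10⁻⁹)/(0.511) = 1.37×10⁻⁷ J.
v_min = √(2|U|/m) = √(2·1.37×10⁻⁷/0.0474) = 2.41×10⁻³ m/s.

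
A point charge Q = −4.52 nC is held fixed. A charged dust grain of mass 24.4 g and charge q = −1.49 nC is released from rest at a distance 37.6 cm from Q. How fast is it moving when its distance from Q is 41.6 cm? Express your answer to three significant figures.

1.13×10⁻³ m/s

Only the electrostatic force acts, so mechanical energy is conserved: ½mv² = U₁ − U₂ = kQq(1/r₁ − 1/r₂).
U₁ − U₂ = (8.99×10⁹ N·m²/C²)(-4.52×10⁻⁹ C)(-1.49×10⁻⁹ C)(1/0.376 − 1/0.416) = 1.55×10⁻⁸ J.
v = √(2·1.55×10⁻⁸/0.0244) = 1.13×10⁻³ m/s.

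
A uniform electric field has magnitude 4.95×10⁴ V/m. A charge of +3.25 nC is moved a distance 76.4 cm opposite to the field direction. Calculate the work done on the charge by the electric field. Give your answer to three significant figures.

The potential change for a displacement 76.4 cm opposite to the field direction is ΔV = +Ed = 3.78×10⁴ V.
W_field = −qΔV = -1.23×10⁻⁴ J.

-1.23×10⁻⁴ J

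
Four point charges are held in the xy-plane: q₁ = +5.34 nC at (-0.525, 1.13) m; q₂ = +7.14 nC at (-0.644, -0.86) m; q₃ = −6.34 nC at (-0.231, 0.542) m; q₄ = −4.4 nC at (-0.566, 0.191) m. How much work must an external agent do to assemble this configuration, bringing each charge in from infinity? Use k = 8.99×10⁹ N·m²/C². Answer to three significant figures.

-5.45×10⁻⁷ J

The work to assemble the configuration equals its total potential energy, U = Σ kqᵢqⱼ/rᵢⱼ over all pairs.
Pair separations: r₁₂ = 1.99 m, r₁₃ = 0.657 m, r₁₄ = 0.940 m, r₂₃ = 1.46 m, r₂₄ = 1.05 m, r₃₄ = 0.485 m.
Summing all 6 pair terms gives U = -5.45×10⁻⁷ J.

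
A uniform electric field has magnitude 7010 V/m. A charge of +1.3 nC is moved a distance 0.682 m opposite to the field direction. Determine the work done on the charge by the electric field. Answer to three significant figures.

-6.22×10⁻⁶ J

The potential change for a displacement 0.682 m opposite to the field direction is ΔV = +Ed = 4780 V.
W_field = −qΔV = -6.22×10⁻⁶ J.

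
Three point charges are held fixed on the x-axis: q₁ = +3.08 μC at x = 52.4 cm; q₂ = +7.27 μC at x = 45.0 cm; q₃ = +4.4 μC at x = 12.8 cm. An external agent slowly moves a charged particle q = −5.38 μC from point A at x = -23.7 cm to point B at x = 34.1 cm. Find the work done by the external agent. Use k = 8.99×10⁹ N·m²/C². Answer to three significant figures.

-3.75 J

For quasistatic motion the external work equals the change in potential energy: W_ext = qΔV = q(V_B − V_A).
At A: distances to the source charges are 0.761 m, 0.687 m, 0.365 m; V_A = Σ kqᵢ/rᵢ = 2.40×10⁵ V.
At B: distances to the source charges are 0.183 m, 0.109 m, 0.213 m; V_B = Σ kqᵢ/rᵢ = 9.37×10⁵ V.
ΔV = V_B − V_A = 6.97×10⁵ V.
W_ext = qΔV = (-5.38×10⁻⁶ C)(6.97×10⁵ V) = -3.75 J.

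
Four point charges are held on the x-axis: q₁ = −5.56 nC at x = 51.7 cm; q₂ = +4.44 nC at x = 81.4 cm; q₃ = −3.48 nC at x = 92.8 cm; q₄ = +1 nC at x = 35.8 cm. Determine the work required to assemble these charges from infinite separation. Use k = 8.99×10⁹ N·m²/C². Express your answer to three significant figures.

The work to assemble the configuration equals its total potential energy, U = Σ kqᵢqⱼ/rᵢⱼ over all pairs.
Pair separations: r₁₂ = 0.297 m, r₁₃ = 0.411 m, r₁₄ = 0.159 m, r₂₃ = 0.114 m, r₂₄ = 0.456 m, r₃₄ = 0.570 m.
Summing all 6 pair terms gives U = -1.82×10⁻⁶ J.

-1.82×10⁻⁶ J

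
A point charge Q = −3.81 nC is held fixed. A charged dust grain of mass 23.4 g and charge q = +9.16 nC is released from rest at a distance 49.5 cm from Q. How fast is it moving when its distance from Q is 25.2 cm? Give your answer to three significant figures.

Only the electrostatic force acts, so mechanical energy is conserved: ½mv² = U₁ − U₂ = kQq(1/r₁ − 1/r₂).
U₁ − U₂ = (8.99×10⁹ N·m²/C²)(-3.81×10⁻⁹ C)(9.16×10⁻⁹ C)(1/0.495 − 1/0.252) = 6.11×10⁻⁷ J.
v = √(2·6.11×10⁻⁷/0.0234) = 7.23×10⁻³ m/s.

7.23×10⁻³ m/s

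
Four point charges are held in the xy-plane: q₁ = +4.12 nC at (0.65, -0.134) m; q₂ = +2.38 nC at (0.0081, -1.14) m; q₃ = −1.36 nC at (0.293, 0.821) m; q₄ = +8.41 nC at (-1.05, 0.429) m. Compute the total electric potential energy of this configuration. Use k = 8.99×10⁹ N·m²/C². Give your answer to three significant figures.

The work to assemble the configuration equals its total potential energy, U = Σ kqᵢqⱼ/rᵢⱼ over all pairs.
Pair separations: r₁₂ = 1.19 m, r₁₃ = 1.02 m, r₁₄ = 1.79 m, r₂₃ = 1.98 m, r₂₄ = 1.89 m, r₃₄ = 1.40 m.
Summing all 6 pair terms gives U = 2.05×10⁻⁷ J.

2.05×10⁻⁷ J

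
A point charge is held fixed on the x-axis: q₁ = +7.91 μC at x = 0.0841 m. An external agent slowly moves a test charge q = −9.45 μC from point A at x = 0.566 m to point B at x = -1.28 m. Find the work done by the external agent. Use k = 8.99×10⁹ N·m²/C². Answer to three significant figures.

0.902 J

For quasistatic motion the external work equals the change in potential energy: W_ext = qΔV = q(V_B − V_A).
At A: distance to the source charge is 0.482 m; V_A = kq₁/r = 1.48×10⁵ V.
At B: distance to the source charge is 1.36 m; V_B = kq₁/r = 5.21×10⁴ V.
ΔV = V_B − V_A = -9.54×10⁴ V.
W_ext = qΔV = (-9.45×10⁻⁶ C)(-9.54×10⁴ V) = 0.902 J.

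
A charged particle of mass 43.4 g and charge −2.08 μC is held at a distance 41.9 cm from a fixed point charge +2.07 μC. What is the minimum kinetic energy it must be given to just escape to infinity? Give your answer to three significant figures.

0.0924 J

To just escape, total mechanical energy must reach zero at infinity: ½mv²_min + U = 0, so ½mv²_min = −U = |kQq|/r.
|U| = |kQq|/r = (8.99×10⁹ N·m²/C²)(2.07×10⁻⁶)(2.08×10⁻⁶)/(0.419) = 0.0924 J.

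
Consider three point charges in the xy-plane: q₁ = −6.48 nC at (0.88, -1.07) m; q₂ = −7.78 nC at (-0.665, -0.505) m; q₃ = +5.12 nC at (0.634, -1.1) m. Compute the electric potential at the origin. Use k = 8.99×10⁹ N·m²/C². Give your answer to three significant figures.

-89.6 V

Electric potential is a scalar, so the contributions from each charge add algebraically: V = Σ kqᵢ/rᵢ.
Distances from the field point to each charge: r₁ = 1.39 m, r₂ = 0.835 m, r₃ = 1.27 m.
V = k[(-6.48×10⁻⁹)/(1.39) + (-7.78×10⁻⁹)/(0.835) + (5.12×10⁻⁹)/(1.27)] = -89.6 V.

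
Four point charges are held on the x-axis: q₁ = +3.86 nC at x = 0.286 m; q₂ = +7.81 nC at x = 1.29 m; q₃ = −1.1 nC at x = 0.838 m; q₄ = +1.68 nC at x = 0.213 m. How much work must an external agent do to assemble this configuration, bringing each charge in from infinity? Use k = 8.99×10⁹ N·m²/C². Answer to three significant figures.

9.11×10⁻⁷ J

The work to assemble the configuration equals its total potential energy, U = Σ kqᵢqⱼ/rᵢⱼ over all pairs.
Pair separations: r₁₂ = 1.00 m, r₁₃ = 0.552 m, r₁₄ = 0.0730 m, r₂₃ = 0.452 m, r₂₄ = 1.08 m, r₃₄ = 0.625 m.
Summing all 6 pair terms gives U = 9.11×10⁻⁷ J.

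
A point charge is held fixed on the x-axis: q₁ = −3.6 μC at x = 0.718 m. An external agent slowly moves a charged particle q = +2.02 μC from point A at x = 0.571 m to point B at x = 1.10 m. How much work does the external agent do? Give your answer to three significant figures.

For quasistatic motion the external work equals the change in potential energy: W_ext = qΔV = q(V_B − V_A).
At A: distance to the source charge is 0.147 m; V_A = kq₁/r = -2.20×10⁵ V.
At B: distance to the source charge is 0.382 m; V_B = kq₁/r = -8.47×10⁴ V.
ΔV = V_B − V_A = 1.35×10⁵ V.
W_ext = qΔV = (2.02×10⁻⁶ C)(1.35×10⁵ V) = 0.274 J.

0.274 J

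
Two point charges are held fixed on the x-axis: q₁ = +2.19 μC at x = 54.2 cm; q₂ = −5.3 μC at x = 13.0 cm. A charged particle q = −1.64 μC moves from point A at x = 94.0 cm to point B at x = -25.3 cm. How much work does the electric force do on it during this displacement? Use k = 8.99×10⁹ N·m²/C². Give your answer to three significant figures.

The work done by the electric force is W_field = −ΔU = −q(V_B − V_A) = q(V_A − V_B).
At A: distances to the source charges are 0.398 m, 0.810 m; V_A = Σ kqᵢ/rᵢ = -9360 V.
At B: distances to the source charges are 0.795 m, 0.383 m; V_B = Σ kqᵢ/rᵢ = -9.96×10⁴ V.
ΔV = V_B − V_A = -9.03×10⁴ V.
W_field = −qΔV = −(-1.64×10⁻⁶ C)(-9.03×10⁴ V) = -0.148 J.

-0.148 J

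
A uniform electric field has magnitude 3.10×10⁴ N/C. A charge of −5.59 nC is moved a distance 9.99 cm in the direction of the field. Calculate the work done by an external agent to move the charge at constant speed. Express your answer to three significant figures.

The potential change for a displacement 9.99 cm in the direction of the field is ΔV = −Ed = -3100 V.
W_ext = qΔV = 1.73×10⁻⁵ J.

1.73×10⁻⁵ J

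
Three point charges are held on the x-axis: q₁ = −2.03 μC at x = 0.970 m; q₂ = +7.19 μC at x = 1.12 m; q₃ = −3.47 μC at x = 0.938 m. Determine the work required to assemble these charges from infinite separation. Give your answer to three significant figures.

-0.128 J

The assembly work is the sum of pairwise potential energies, U = Σ_{i<j} kqᵢqⱼ/rᵢⱼ.
Pair separations: r₁₂ = 0.150 m, r₁₃ = 0.0320 m, r₂₃ = 0.182 m.
U = (-0.875) + (1.98) + (-1.23) = -0.128 J.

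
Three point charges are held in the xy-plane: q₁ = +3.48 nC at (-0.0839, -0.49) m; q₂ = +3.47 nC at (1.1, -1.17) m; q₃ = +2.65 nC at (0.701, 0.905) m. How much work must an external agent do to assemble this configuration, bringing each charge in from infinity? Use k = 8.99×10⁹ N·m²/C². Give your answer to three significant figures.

The work to assemble the configuration equals its total potential energy, U = Σ kqᵢqⱼ/rᵢⱼ over all pairs.
Pair separations: r₁₂ = 1.37 m, r₁₃ = 1.60 m, r₂₃ = 2.11 m.
U = (7.95×10⁻⁸) + (5.18×10⁻⁸) + (3.91×10⁻⁸) = 1.70×10⁻⁷ J.

1.70×10⁻⁷ J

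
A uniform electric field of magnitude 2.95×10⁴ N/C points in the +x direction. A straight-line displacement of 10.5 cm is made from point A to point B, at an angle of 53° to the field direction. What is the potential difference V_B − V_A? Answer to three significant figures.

-1860 V

Only the component of displacement along E changes the potential: ΔV = −E·d·cosθ.
ΔV = −(2.95×10⁴ V/m)(0.105 m)cos53° = -1860 V.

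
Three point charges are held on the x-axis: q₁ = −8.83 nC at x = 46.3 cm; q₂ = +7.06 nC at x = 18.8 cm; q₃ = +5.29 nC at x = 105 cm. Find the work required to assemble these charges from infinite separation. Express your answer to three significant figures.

-2.36×10⁻⁶ J

The assembly work is the sum of pairwise potential energies, U = Σ_{i<j} kqᵢqⱼ/rᵢⱼ.
Pair separations: r₁₂ = 0.275 m, r₁₃ = 0.587 m, r₂₃ = 0.862 m.
U = (-2.04×10⁻⁶) + (-7.15×10⁻⁷) + (3.90×10⁻⁷) = -2.36×10⁻⁶ J.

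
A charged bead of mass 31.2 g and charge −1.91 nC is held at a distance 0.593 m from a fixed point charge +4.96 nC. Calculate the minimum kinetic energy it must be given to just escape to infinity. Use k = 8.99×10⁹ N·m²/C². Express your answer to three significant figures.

1.44×10⁻⁷ J

To just escape, total mechanical energy must reach zero at infinity: ½mv²_min + U = 0, so ½mv²_min = −U = |kQq|/r.
|U| = |kQq|/r = (8.99×10⁹ N·m²/C²)(4.96×10⁻⁹)(1.91×10⁻⁹)/(0.593) = 1.44×10⁻⁷ J.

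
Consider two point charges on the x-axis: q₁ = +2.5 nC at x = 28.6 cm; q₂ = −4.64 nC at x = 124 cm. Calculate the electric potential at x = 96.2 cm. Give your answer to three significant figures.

-117 V

Electric potential is a scalar, so the contributions from each charge add algebraically: V = Σ kqᵢ/rᵢ.
Distances from the field point to each charge: r₁ = 0.676 m, r₂ = 0.278 m.
V = k[(2.50×10⁻⁹)/(0.676) + (-4.64×10⁻⁹)/(0.278)] = -117 V.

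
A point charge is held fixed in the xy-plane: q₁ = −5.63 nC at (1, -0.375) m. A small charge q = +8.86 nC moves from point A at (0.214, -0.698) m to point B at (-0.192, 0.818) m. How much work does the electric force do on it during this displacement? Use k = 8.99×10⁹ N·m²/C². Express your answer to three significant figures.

-2.62×10⁻⁷ J

The work done by the electric force is W_field = −ΔU = −q(V_B − V_A) = q(V_A − V_B).
At A: distance to the source charge is 0.850 m; V_A = kq₁/r = -59.6 V.
At B: distance to the source charge is 1.69 m; V_B = kq₁/r = -30.0 V.
ΔV = V_B − V_A = 29.5 V.
W_field = −qΔV = −(8.86×10⁻⁹ C)(29.5 V) = -2.62×10⁻⁷ J.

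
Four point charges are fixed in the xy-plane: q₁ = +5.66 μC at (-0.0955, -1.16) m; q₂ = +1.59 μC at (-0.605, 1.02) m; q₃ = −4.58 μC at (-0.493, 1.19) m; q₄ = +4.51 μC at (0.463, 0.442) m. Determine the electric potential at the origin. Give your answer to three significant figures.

8.71×10⁴ V

The total potential is the scalar sum of each charge's contribution, V = Σ kqᵢ/rᵢ.
Distances from the field point to each charge: r₁ = 1.16 m, r₂ = 1.19 m, r₃ = 1.29 m, r₄ = 0.640 m.
V = k[(5.66×10⁻⁶)/(1.16) + (1.59×10⁻⁶)/(1.19) + (-4.58×10⁻⁶)/(1.29) + (4.51×10⁻⁶)/(0.640)] = 8.71×10⁴ V.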